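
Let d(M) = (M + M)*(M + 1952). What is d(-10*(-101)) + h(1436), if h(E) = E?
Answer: 5984676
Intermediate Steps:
d(M) = 2*M*(1952 + M) (d(M) = (2*M)*(1952 + M) = 2*M*(1952 + M))
d(-10*(-101)) + h(1436) = 2*(-10*(-101))*(1952 - 10*(-101)) + 1436 = 2*1010*(1952 + 1010) + 1436 = 2*1010*2962 + 1436 = 5983240 + 1436 = 5984676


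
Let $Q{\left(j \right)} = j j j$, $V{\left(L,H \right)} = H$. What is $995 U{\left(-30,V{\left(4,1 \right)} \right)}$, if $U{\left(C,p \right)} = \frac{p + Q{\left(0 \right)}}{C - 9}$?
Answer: $- \frac{995}{39} \approx -25.513$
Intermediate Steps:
$Q{\left(j \right)} = j^{3}$ ($Q{\left(j \right)} = j^{2} j = j^{3}$)
$U{\left(C,p \right)} = \frac{p}{-9 + C}$ ($U{\left(C,p \right)} = \frac{p + 0^{3}}{C - 9} = \frac{p + 0}{-9 + C} = \frac{p}{-9 + C}$)
$995 U{\left(-30,V{\left(4,1 \right)} \right)} = 995 \cdot 1 \frac{1}{-9 - 30} = 995 \cdot 1 \frac{1}{-39} = 995 \cdot 1 \left(- \frac{1}{39}\right) = 995 \left(- \frac{1}{39}\right) = - \frac{995}{39}$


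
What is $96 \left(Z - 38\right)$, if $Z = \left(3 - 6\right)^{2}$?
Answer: $-2784$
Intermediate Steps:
$Z = 9$ ($Z = \left(-3\right)^{2} = 9$)
$96 \left(Z - 38\right) = 96 \left(9 - 38\right) = 96 \left(-29\right) = -2784$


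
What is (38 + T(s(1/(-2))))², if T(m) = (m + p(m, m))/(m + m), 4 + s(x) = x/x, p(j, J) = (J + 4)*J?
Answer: 1521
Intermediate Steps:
p(j, J) = J*(4 + J) (p(j, J) = (4 + J)*J = J*(4 + J))
s(x) = -3 (s(x) = -4 + x/x = -4 + 1 = -3)
T(m) = (m + m*(4 + m))/(2*m) (T(m) = (m + m*(4 + m))/(m + m) = (m + m*(4 + m))/((2*m)) = (m + m*(4 + m))*(1/(2*m)) = (m + m*(4 + m))/(2*m))
(38 + T(s(1/(-2))))² = (38 + (5/2 + (½)*(-3)))² = (38 + (5/2 - 3/2))² = (38 + 1)² = 39² = 1521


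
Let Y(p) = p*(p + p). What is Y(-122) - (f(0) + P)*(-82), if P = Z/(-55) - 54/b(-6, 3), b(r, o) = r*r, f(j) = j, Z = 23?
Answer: 1628589/55 ≈ 29611.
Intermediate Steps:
b(r, o) = r²
Y(p) = 2*p² (Y(p) = p*(2*p) = 2*p²)
P = -211/110 (P = 23/(-55) - 54/((-6)²) = 23*(-1/55) - 54/36 = -23/55 - 54*1/36 = -23/55 - 3/2 = -211/110 ≈ -1.9182)
Y(-122) - (f(0) + P)*(-82) = 2*(-122)² - (0 - 211/110)*(-82) = 2*14884 - (-211)*(-82)/110 = 29768 - 1*8651/55 = 29768 - 8651/55 = 1628589/55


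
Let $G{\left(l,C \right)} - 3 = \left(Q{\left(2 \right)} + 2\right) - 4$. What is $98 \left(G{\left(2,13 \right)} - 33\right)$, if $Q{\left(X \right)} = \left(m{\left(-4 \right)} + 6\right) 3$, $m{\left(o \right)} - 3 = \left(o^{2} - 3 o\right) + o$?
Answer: $6566$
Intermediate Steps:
$m{\left(o \right)} = 3 + o^{2} - 2 o$ ($m{\left(o \right)} = 3 + \left(\left(o^{2} - 3 o\right) + o\right) = 3 + \left(o^{2} - 2 o\right) = 3 + o^{2} - 2 o$)
$Q{\left(X \right)} = 99$ ($Q{\left(X \right)} = \left(\left(3 + \left(-4\right)^{2} - -8\right) + 6\right) 3 = \left(\left(3 + 16 + 8\right) + 6\right) 3 = \left(27 + 6\right) 3 = 33 \cdot 3 = 99$)
$G{\left(l,C \right)} = 100$ ($G{\left(l,C \right)} = 3 + \left(\left(99 + 2\right) - 4\right) = 3 + \left(101 - 4\right) = 3 + 97 = 100$)
$98 \left(G{\left(2,13 \right)} - 33\right) = 98 \left(100 - 33\right) = 98 \cdot 67 = 6566$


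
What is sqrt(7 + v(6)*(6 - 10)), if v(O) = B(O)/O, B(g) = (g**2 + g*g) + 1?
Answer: 5*I*sqrt(15)/3 ≈ 6.455*I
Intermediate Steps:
B(g) = 1 + 2*g**2 (B(g) = (g**2 + g**2) + 1 = 2*g**2 + 1 = 1 + 2*g**2)
v(O) = (1 + 2*O**2)/O
sqrt(7 + v(6)*(6 - 10)) = sqrt(7 + (1/6 + 2*6)*(6 - 10)) = sqrt(7 + (1/6 + 12)*(-4)) = sqrt(7 + (73/6)*(-4)) = sqrt(7 - 146/3) = sqrt(-125/3) = 5*I*sqrt(15)/3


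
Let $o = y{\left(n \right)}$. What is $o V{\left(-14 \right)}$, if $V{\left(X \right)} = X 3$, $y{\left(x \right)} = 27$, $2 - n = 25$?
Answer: $-1134$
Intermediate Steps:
$n = -23$ ($n = 2 - 25 = -23$)
$V{\left(X \right)} = 3 X$
$o = 27$
$o V{\left(-14 \right)} = 27 \cdot 3 \left(-14\right) = 27 \left(-42\right) = -1134$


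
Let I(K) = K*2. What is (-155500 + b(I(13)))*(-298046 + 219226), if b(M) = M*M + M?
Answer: 12201178360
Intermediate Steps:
I(K) = 2*K
b(M) = M + M**2 (b(M) = M**2 + M = M + M**2)
(-155500 + b(I(13)))*(-298046 + 219226) = (-155500 + (2*13)*(1 + 2*13))*(-298046 + 219226) = (-155500 + 26*(1 + 26))*(-78820) = (-155500 + 26*27)*(-78820) = (-155500 + 702)*(-78820) = -154798*(-78820) = 12201178360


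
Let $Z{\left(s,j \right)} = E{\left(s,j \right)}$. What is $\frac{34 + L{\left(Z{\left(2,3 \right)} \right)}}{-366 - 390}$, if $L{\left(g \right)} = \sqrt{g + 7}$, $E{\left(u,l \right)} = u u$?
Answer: $- \frac{17}{378} - \frac{\sqrt{11}}{756} \approx -0.049361$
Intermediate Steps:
$E{\left(u,l \right)} = u^{2}$
$Z{\left(s,j \right)} = s^{2}$
$L{\left(g \right)} = \sqrt{7 + g}$
$\frac{34 + L{\left(Z{\left(2,3 \right)} \right)}}{-366 - 390} = \frac{34 + \sqrt{7 + 2^{2}}}{-366 - 390} = \frac{34 + \sqrt{7 + 4}}{-756} = \left(34 + \sqrt{11}\right) \left(- \frac{1}{756}\right) = - \frac{17}{378} - \frac{\sqrt{11}}{756}$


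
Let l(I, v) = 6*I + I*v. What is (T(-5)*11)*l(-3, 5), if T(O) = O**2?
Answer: -9075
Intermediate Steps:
(T(-5)*11)*l(-3, 5) = ((-5)**2*11)*(-3*(6 + 5)) = (25*11)*(-3*11) = 275*(-33) = -9075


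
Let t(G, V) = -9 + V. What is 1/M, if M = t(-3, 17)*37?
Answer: 1/296 ≈ 0.0033784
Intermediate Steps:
M = 296 (M = (-9 + 17)*37 = 8*37 = 296)
1/M = 1/296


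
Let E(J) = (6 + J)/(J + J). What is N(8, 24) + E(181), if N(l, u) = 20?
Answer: 7427/362 ≈ 20.517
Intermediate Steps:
E(J) = (6 + J)/(2*J) (E(J) = (6 + J)/((2*J)) = (6 + J)*(1/(2*J)) = (6 + J)/(2*J))
N(8, 24) + E(181) = 20 + (1/2)*(6 + 181)/181 = 20 + (1/2)*(1/181)*187 = 20 + 187/362 = 7427/362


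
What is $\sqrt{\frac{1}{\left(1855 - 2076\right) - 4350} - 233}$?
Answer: $\frac{2 i \sqrt{1217079031}}{4571} \approx 15.264 i$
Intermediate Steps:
$\sqrt{\frac{1}{\left(1855 - 2076\right) - 4350} - 233} = \sqrt{\frac{1}{-221 - 4350} + \left(-965 + 732\right)} = \sqrt{\frac{1}{-4571} - 233} = \sqrt{- \frac{1}{4571} - 233} = \sqrt{- \frac{1065044}{4571}} = \frac{2 i \sqrt{1217079031}}{4571}$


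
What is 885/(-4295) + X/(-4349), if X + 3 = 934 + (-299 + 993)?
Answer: -2165648/3735791 ≈ -0.57970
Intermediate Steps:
X = 1625 (X = -3 + (934 + (-299 + 993)) = -3 + (934 + 694) = -3 + 1628 = 1625)
885/(-4295) + X/(-4349) = 885/(-4295) + 1625/(-4349) = 885*(-1/4295) + 1625*(-1/4349) = -177/859 - 1625/4349 = -2165648/3735791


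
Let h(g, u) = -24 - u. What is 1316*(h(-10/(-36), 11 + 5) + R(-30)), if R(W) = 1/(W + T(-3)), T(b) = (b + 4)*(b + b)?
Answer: -474089/9 ≈ -52677.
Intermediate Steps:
T(b) = 2*b*(4 + b) (T(b) = (4 + b)*(2*b) = 2*b*(4 + b))
R(W) = 1/(-6 + W) (R(W) = 1/(W + 2*(-3)*(4 - 3)) = 1/(W + 2*(-3)*1) = 1/(W - 6) = 1/(-6 + W))
1316*(h(-10/(-36), 11 + 5) + R(-30)) = 1316*((-24 - (11 + 5)) + 1/(-6 - 30)) = 1316*((-24 - 1*16) + 1/(-36)) = 1316*((-24 - 16) - 1/36) = 1316*(-40 - 1/36) = 1316*(-1441/36) = -474089/9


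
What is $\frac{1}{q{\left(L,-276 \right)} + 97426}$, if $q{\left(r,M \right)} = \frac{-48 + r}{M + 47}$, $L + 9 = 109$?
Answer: $\frac{229}{22310502} \approx 1.0264 \cdot 10^{-5}$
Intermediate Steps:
$L = 100$ ($L = -9 + 109 = 100$)
$q{\left(r,M \right)} = \frac{-48 + r}{47 + M}$
$\frac{1}{q{\left(L,-276 \right)} + 97426} = \frac{1}{\frac{-48 + 100}{47 - 276} + 97426} = \frac{1}{\frac{1}{-229} \cdot 52 + 97426} = \frac{1}{\left(- \frac{1}{229}\right) 52 + 97426} = \frac{1}{- \frac{52}{229} + 97426} = \frac{1}{\frac{22310502}{229}} = \frac{229}{22310502}$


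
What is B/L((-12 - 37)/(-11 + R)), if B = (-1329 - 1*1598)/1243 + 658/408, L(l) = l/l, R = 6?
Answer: -188161/253572 ≈ -0.74204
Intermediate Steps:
L(l) = 1
B = -188161/253572 (B = (-1329 - 1598)*(1/1243) + 658*(1/408) = -2927*1/1243 + 329/204 = -2927/1243 + 329/204 = -188161/253572 ≈ -0.74204)
B/L((-12 - 37)/(-11 + R)) = -188161/253572/1 = -188161/253572*1 = -188161/253572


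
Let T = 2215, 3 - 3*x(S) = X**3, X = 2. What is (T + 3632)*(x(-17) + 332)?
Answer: 1931459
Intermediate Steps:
x(S) = -5/3 (x(S) = 1 - 1/3*2**3 = 1 - 1/3*8 = 1 - 8/3 = -5/3)
(T + 3632)*(x(-17) + 332) = (2215 + 3632)*(-5/3 + 332) = 5847*(991/3) = 1931459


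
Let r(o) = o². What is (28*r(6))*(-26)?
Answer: -26208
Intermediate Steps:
(28*r(6))*(-26) = (28*6²)*(-26) = (28*36)*(-26) = 1008*(-26) = -26208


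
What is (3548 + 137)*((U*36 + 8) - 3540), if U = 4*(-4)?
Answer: -15137980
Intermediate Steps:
U = -16
(3548 + 137)*((U*36 + 8) - 3540) = (3548 + 137)*((-16*36 + 8) - 3540) = 3685*((-576 + 8) - 3540) = 3685*(-568 - 3540) = 3685*(-4108) = -15137980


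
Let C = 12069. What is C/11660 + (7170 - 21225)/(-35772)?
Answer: 1128056/789965 ≈ 1.4280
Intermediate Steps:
C/11660 + (7170 - 21225)/(-35772) = 12069/11660 + (7170 - 21225)/(-35772) = 12069*(1/11660) - 14055*(-1/35772) = 12069/11660 + 4685/11924 = 1128056/789965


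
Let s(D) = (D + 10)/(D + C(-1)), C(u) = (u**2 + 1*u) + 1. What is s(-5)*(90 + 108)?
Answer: -495/2 ≈ -247.50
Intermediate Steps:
C(u) = 1 + u + u**2 (C(u) = (u**2 + u) + 1 = (u + u**2) + 1 = 1 + u + u**2)
s(D) = (10 + D)/(1 + D) (s(D) = (D + 10)/(D + (1 - 1 + (-1)**2)) = (10 + D)/(D + (1 - 1 + 1)) = (10 + D)/(D + 1) = (10 + D)/(1 + D))
s(-5)*(90 + 108) = ((10 - 5)/(1 - 5))*(90 + 108) = (5/(-4))*198 = -1/4*5*198 = -5/4*198 = -495/2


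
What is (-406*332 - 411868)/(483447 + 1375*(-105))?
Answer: -45555/28256 ≈ -1.6122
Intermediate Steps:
(-406*332 - 411868)/(483447 + 1375*(-105)) = (-134792 - 411868)/(483447 - 144375) = -546660/339072 = -546660*1/339072 = -45555/28256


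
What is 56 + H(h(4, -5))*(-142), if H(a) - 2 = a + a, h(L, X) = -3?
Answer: 624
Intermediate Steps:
H(a) = 2 + 2*a (H(a) = 2 + (a + a) = 2 + 2*a)
56 + H(h(4, -5))*(-142) = 56 + (2 + 2*(-3))*(-142) = 56 + (2 - 6)*(-142) = 56 - 4*(-142) = 56 + 568 = 624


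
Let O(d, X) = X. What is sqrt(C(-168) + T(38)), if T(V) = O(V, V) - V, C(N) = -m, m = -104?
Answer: 2*sqrt(26) ≈ 10.198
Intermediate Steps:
C(N) = 104 (C(N) = -1*(-104) = 104)
T(V) = 0 (T(V) = V - V = 0)
sqrt(C(-168) + T(38)) = sqrt(104 + 0) = sqrt(104) = 2*sqrt(26)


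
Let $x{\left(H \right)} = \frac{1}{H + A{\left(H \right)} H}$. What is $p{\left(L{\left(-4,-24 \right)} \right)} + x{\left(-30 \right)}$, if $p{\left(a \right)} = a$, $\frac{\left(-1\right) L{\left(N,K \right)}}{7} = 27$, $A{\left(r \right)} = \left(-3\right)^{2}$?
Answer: $- \frac{56701}{300} \approx -189.0$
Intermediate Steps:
$A{\left(r \right)} = 9$
$L{\left(N,K \right)} = -189$ ($L{\left(N,K \right)} = \left(-7\right) 27 = -189$)
$x{\left(H \right)} = \frac{1}{10 H}$ ($x{\left(H \right)} = \frac{1}{H + 9 H} = \frac{1}{10 H}$)
$p{\left(L{\left(-4,-24 \right)} \right)} + x{\left(-30 \right)} = -189 + \frac{1}{10 \left(-30\right)} = -189 + \frac{1}{10} \left(- \frac{1}{30}\right) = -189 - \frac{1}{300} = - \frac{56701}{300}$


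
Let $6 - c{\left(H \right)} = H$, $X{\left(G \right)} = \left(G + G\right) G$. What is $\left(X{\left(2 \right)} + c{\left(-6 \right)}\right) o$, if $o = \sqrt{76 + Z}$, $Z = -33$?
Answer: $20 \sqrt{43} \approx 131.15$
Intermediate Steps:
$X{\left(G \right)} = 2 G^{2}$ ($X{\left(G \right)} = 2 G G = 2 G^{2}$)
$c{\left(H \right)} = 6 - H$
$o = \sqrt{43}$ ($o = \sqrt{76 - 33} = \sqrt{43} \approx 6.5574$)
$\left(X{\left(2 \right)} + c{\left(-6 \right)}\right) o = \left(2 \cdot 2^{2} + \left(6 - -6\right)\right) \sqrt{43} = \left(2 \cdot 4 + \left(6 + 6\right)\right) \sqrt{43} = \left(8 + 12\right) \sqrt{43} = 20 \sqrt{43}$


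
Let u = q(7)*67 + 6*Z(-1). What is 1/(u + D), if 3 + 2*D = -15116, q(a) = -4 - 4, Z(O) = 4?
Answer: -2/16143 ≈ -0.00012389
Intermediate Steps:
q(a) = -8
D = -15119/2 (D = -3/2 + (½)*(-15116) = -3/2 - 7558 = -15119/2 ≈ -7559.5)
u = -512 (u = -8*67 + 6*4 = -536 + 24 = -512)
1/(u + D) = 1/(-512 - 15119/2) = 1/(-16143/2) = -2/16143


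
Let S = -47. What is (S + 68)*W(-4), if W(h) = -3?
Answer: -63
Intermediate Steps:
(S + 68)*W(-4) = (-47 + 68)*(-3) = 21*(-3) = -63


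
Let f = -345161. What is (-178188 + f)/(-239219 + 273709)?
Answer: -523349/34490 ≈ -15.174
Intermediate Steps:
(-178188 + f)/(-239219 + 273709) = (-178188 - 345161)/(-239219 + 273709) = -523349/34490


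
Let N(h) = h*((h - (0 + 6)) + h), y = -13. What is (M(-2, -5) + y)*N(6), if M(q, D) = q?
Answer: -540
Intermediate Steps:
N(h) = h*(-6 + 2*h) (N(h) = h*((h - 1*6) + h) = h*((h - 6) + h) = h*((-6 + h) + h) = h*(-6 + 2*h))
(M(-2, -5) + y)*N(6) = (-2 - 13)*(2*6*(-3 + 6)) = -30*6*3 = -15*36 = -540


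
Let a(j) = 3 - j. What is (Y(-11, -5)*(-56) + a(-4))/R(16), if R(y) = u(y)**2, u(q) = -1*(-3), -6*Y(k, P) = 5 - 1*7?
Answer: -35/27 ≈ -1.2963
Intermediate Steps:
Y(k, P) = 1/3 (Y(k, P) = -(5 - 1*7)/6 = -(5 - 7)/6 = -1/6*(-2) = 1/3)
u(q) = 3
R(y) = 9 (R(y) = 3**2 = 9)
(Y(-11, -5)*(-56) + a(-4))/R(16) = ((1/3)*(-56) + (3 - 1*(-4)))/9 = (-56/3 + (3 + 4))*(1/9) = (-56/3 + 7)*(1/9) = -35/3*1/9 = -35/27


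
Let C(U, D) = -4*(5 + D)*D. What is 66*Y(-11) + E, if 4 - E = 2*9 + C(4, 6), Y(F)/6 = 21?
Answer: 8566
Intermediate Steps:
C(U, D) = -4*D*(5 + D)
Y(F) = 126 (Y(F) = 6*21 = 126)
E = 250 (E = 4 - (2*9 - 4*6*(5 + 6)) = 4 - (18 - 4*6*11) = 4 - (18 - 264) = 4 - 1*(-246) = 4 + 246 = 250)
66*Y(-11) + E = 66*126 + 250 = 8316 + 250 = 8566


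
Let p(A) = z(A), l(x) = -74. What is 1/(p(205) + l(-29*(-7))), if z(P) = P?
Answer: 1/131 ≈ 0.0076336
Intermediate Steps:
p(A) = A
1/(p(205) + l(-29*(-7))) = 1/(205 - 74) = 1/131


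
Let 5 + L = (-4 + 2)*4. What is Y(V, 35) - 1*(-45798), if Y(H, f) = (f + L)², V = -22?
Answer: 46282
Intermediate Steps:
L = -13 (L = -5 + (-4 + 2)*4 = -5 - 2*4 = -5 - 8 = -13)
Y(H, f) = (-13 + f)² (Y(H, f) = (f - 13)² = (-13 + f)²)
Y(V, 35) - 1*(-45798) = (-13 + 35)² - 1*(-45798) = 22² + 45798 = 484 + 45798 = 46282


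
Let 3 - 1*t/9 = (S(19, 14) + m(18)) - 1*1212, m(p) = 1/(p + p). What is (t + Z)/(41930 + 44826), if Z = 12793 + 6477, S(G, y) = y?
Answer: 120315/347024 ≈ 0.34670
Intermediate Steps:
m(p) = 1/(2*p)
Z = 19270
t = 43235/4 (t = 27 - 9*((14 + (½)/18) - 1*1212) = 27 - 9*((14 + (½)*(1/18)) - 1212) = 27 - 9*((14 + 1/36) - 1212) = 27 - 9*(505/36 - 1212) = 27 - 9*(-43127/36) = 27 + 43127/4 = 43235/4 ≈ 10809.)
(t + Z)/(41930 + 44826) = (43235/4 + 19270)/(41930 + 44826) = (120315/4)/86756 = (120315/4)*(1/86756) = 120315/347024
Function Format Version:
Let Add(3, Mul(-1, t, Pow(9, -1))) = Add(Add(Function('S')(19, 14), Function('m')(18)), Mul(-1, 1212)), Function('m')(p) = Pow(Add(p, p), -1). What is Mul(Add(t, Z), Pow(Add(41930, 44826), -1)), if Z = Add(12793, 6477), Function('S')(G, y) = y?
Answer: Rational(120315, 347024) ≈ 0.34670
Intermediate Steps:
Function('m')(p) = Mul(Rational(1, 2), Pow(p, -1)) (Function('m')(p) = Pow(Mul(2, p), -1) = Mul(Rational(1, 2), Pow(p, -1)))
Z = 19270
t = Rational(43235, 4) (t = Add(27, Mul(-9, Add(Add(14, Mul(Rational(1, 2), Pow(18, -1))), Mul(-1, 1212)))) = Add(27, Mul(-9, Add(Add(14, Mul(Rational(1, 2), Rational(1, 18))), -1212))) = Add(27, Mul(-9, Add(Add(14, Rational(1, 36)), -1212))) = Add(27, Mul(-9, Add(Rational(505, 36), -1212))) = Add(27, Mul(-9, Rational(-43127, 36))) = Add(27, Rational(43127, 4)) = Rational(43235, 4) ≈ 10809.)
Mul(Add(t, Z), Pow(Add(41930, 44826), -1)) = Mul(Add(Rational(43235, 4), 19270), Pow(Add(41930, 44826), -1)) = Mul(Rational(120315, 4), Pow(86756, -1)) = Mul(Rational(120315, 4), Rational(1, 86756)) = Rational(120315, 347024)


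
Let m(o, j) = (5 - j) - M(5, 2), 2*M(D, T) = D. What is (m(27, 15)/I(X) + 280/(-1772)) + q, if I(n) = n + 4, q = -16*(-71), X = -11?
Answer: 7055567/6202 ≈ 1137.6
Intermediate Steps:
M(D, T) = D/2
q = 1136
I(n) = 4 + n
m(o, j) = 5/2 - j (m(o, j) = (5 - j) - 5/2 = 5/2 - j)
(m(27, 15)/I(X) + 280/(-1772)) + q = ((5/2 - 1*15)/(4 - 11) + 280/(-1772)) + 1136 = ((5/2 - 15)/(-7) + 280*(-1/1772)) + 1136 = (-25/2*(-⅐) - 70/443) + 1136 = (25/14 - 70/443) + 1136 = 10095/6202 + 1136 = 7055567/6202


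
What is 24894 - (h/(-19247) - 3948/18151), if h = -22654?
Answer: 1242348696560/49907471 ≈ 24893.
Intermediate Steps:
24894 - (h/(-19247) - 3948/18151) = 24894 - (-22654/(-19247) - 3948/18151) = 24894 - (-22654*(-1/19247) - 3948*1/18151) = 24894 - (22654/19247 - 564/2593) = 24894 - 1*47886514/49907471 = 24894 - 47886514/49907471 = 1242348696560/49907471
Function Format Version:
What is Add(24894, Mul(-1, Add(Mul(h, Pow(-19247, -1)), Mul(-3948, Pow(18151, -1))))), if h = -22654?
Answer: Rational(1242348696560, 49907471) ≈ 24893.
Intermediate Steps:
Add(24894, Mul(-1, Add(Mul(h, Pow(-19247, -1)), Mul(-3948, Pow(18151, -1))))) = Add(24894, Mul(-1, Add(Mul(-22654, Pow(-19247, -1)), Mul(-3948, Pow(18151, -1))))) = Add(24894, Mul(-1, Add(Mul(-22654, Rational(-1, 19247)), Mul(-3948, Rational(1, 18151))))) = Add(24894, Mul(-1, Add(Rational(22654, 19247), Rational(-564, 2593)))) = Add(24894, Mul(-1, Rational(47886514, 49907471))) = Add(24894, Rational(-47886514, 49907471)) = Rational(1242348696560, 49907471)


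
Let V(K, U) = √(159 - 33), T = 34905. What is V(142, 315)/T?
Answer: √14/11635 ≈ 0.00032159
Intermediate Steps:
V(K, U) = 3*√14 (V(K, U) = √126 = 3*√14)
V(142, 315)/T = (3*√14)/34905 = (3*√14)*(1/34905) = √14/11635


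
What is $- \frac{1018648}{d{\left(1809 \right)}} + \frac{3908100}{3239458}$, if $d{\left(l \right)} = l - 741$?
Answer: $- \frac{411961695248}{432467643} \approx -952.58$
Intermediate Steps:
$d{\left(l \right)} = -741 + l$
$- \frac{1018648}{d{\left(1809 \right)}} + \frac{3908100}{3239458} = - \frac{1018648}{-741 + 1809} + \frac{3908100}{3239458} = - \frac{1018648}{1068} + 3908100 \cdot \frac{1}{3239458} = \left(-1018648\right) \frac{1}{1068} + \frac{1954050}{1619729} = - \frac{254662}{267} + \frac{1954050}{1619729} = - \frac{411961695248}{432467643}$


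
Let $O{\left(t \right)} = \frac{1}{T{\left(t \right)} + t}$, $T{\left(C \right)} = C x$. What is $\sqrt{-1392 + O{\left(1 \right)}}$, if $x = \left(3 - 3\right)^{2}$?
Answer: $i \sqrt{1391} \approx 37.296 i$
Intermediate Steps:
$x = 0$ ($x = 0^{2} = 0$)
$T{\left(C \right)} = 0$ ($T{\left(C \right)} = C 0 = 0$)
$O{\left(t \right)} = \frac{1}{t}$ ($O{\left(t \right)} = \frac{1}{0 + t} = \frac{1}{t}$)
$\sqrt{-1392 + O{\left(1 \right)}} = \sqrt{-1392 + 1^{-1}} = \sqrt{-1392 + 1} = \sqrt{-1391} = i \sqrt{1391}$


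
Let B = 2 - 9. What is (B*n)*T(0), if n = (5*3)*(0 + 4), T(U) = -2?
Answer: 840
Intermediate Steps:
B = -7
n = 60 (n = 15*4 = 60)
(B*n)*T(0) = -7*60*(-2) = -420*(-2) = 840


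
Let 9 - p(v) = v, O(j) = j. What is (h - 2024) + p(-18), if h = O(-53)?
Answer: -2050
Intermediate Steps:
p(v) = 9 - v
h = -53
(h - 2024) + p(-18) = (-53 - 2024) + (9 - 1*(-18)) = -2077 + (9 + 18) = -2077 + 27 = -2050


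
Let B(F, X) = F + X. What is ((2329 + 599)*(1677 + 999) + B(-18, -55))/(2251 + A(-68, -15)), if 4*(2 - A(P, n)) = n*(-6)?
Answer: 15670510/4461 ≈ 3512.8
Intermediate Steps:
A(P, n) = 2 + 3*n/2 (A(P, n) = 2 - n*(-6)/4 = 2 - (-3)*n/2 = 2 + 3*n/2)
((2329 + 599)*(1677 + 999) + B(-18, -55))/(2251 + A(-68, -15)) = ((2329 + 599)*(1677 + 999) + (-18 - 55))/(2251 + (2 + (3/2)*(-15))) = (2928*2676 - 73)/(2251 + (2 - 45/2)) = (7835328 - 73)/(2251 - 41/2) = 7835255/(4461/2) = 7835255*(2/4461) = 15670510/4461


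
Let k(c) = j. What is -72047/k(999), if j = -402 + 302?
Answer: 72047/100 ≈ 720.47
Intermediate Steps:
j = -100
k(c) = -100
-72047/k(999) = -72047/(-100) = -72047*(-1/100) = 72047/100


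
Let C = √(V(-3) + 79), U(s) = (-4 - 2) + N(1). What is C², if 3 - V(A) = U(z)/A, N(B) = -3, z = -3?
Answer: 79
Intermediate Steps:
U(s) = -9 (U(s) = (-4 - 2) - 3 = -6 - 3 = -9)
V(A) = 3 + 9/A (V(A) = 3 - (-9)/A = 3 + 9/A)
C = √79 (C = √((3 + 9/(-3)) + 79) = √((3 + 9*(-⅓)) + 79) = √((3 - 3) + 79) = √(0 + 79) = √79 ≈ 8.8882)
C² = (√79)² = 79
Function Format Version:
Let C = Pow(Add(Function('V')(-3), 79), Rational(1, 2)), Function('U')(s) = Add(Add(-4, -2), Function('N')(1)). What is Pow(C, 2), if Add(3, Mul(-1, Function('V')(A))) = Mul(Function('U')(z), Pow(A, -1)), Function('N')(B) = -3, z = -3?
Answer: 79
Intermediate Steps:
Function('U')(s) = -9 (Function('U')(s) = Add(Add(-4, -2), -3) = Add(-6, -3) = -9)
Function('V')(A) = Add(3, Mul(9, Pow(A, -1))) (Function('V')(A) = Add(3, Mul(-1, Mul(-9, Pow(A, -1)))) = Add(3, Mul(9, Pow(A, -1))))
C = Pow(79, Rational(1, 2)) (C = Pow(Add(Add(3, Mul(9, Pow(-3, -1))), 79), Rational(1, 2)) = Pow(Add(Add(3, Mul(9, Rational(-1, 3))), 79), Rational(1, 2)) = Pow(Add(Add(3, -3), 79), Rational(1, 2)) = Pow(Add(0, 79), Rational(1, 2)) = Pow(79, Rational(1, 2)) ≈ 8.8882)
Pow(C, 2) = Pow(Pow(79, Rational(1, 2)), 2) = 79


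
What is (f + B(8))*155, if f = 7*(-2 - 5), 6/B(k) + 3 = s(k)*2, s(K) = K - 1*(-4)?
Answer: -52855/7 ≈ -7550.7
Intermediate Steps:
s(K) = 4 + K (s(K) = K + 4 = 4 + K)
B(k) = 6/(5 + 2*k) (B(k) = 6/(-3 + (4 + k)*2) = 6/(-3 + (8 + 2*k)) = 6/(5 + 2*k))
f = -49 (f = 7*(-7) = -49)
(f + B(8))*155 = (-49 + 6/(5 + 2*8))*155 = (-49 + 6/(5 + 16))*155 = (-49 + 6/21)*155 = (-49 + 6*(1/21))*155 = (-49 + 2/7)*155 = -341/7*155 = -52855/7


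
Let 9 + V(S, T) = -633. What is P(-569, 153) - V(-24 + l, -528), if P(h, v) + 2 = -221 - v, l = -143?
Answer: 266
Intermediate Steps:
V(S, T) = -642 (V(S, T) = -9 - 633 = -642)
P(h, v) = -223 - v (P(h, v) = -2 + (-221 - v) = -223 - v)
P(-569, 153) - V(-24 + l, -528) = (-223 - 1*153) - 1*(-642) = (-223 - 153) + 642 = -376 + 642 = 266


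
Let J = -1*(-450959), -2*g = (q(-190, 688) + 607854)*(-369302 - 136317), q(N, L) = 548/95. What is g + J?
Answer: 14598951632946/95 ≈ 1.5367e+11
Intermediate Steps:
q(N, L) = 548/95 (q(N, L) = 548*(1/95) = 548/95)
g = 14598908791841/95 (g = -(548/95 + 607854)*(-369302 - 136317)/2 = -28873339*(-505619)/95 = -1/2*(-29197817583682/95) = 14598908791841/95 ≈ 1.5367e+11)
J = 450959
g + J = 14598908791841/95 + 450959 = 14598951632946/95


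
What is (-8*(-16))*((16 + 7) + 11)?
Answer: 4352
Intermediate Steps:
(-8*(-16))*((16 + 7) + 11) = 128*(23 + 11) = 128*34 = 4352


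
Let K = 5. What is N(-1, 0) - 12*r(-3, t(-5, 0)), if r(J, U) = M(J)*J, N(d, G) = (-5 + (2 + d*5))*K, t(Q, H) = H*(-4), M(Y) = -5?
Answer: -220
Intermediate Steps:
t(Q, H) = -4*H
N(d, G) = -15 + 25*d (N(d, G) = (-5 + (2 + d*5))*5 = (-5 + (2 + 5*d))*5 = (-3 + 5*d)*5 = -15 + 25*d)
r(J, U) = -5*J
N(-1, 0) - 12*r(-3, t(-5, 0)) = (-15 + 25*(-1)) - (-60)*(-3) = (-15 - 25) - 12*15 = -40 - 180 = -220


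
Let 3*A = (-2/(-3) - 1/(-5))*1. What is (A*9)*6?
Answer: 78/5 ≈ 15.600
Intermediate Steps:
A = 13/45 (A = ((-2/(-3) - 1/(-5))*1)/3 = ((-2*(-⅓) - 1*(-⅕))*1)/3 = ((⅔ + ⅕)*1)/3 = ((13/15)*1)/3 = (⅓)*(13/15) = 13/45 ≈ 0.28889)
(A*9)*6 = ((13/45)*9)*6 = (13/5)*6 = 78/5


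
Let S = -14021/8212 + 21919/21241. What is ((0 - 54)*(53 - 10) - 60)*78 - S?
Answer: -32408481347999/174431092 ≈ -1.8580e+5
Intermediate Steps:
S = -117821233/174431092 (S = -14021*1/8212 + 21919*(1/21241) = -14021/8212 + 21919/21241 = -117821233/174431092 ≈ -0.67546)
((0 - 54)*(53 - 10) - 60)*78 - S = ((0 - 54)*(53 - 10) - 60)*78 - 1*(-117821233/174431092) = (-54*43 - 60)*78 + 117821233/174431092 = (-2322 - 60)*78 + 117821233/174431092 = -2382*78 + 117821233/174431092 = -185796 + 117821233/174431092 = -32408481347999/174431092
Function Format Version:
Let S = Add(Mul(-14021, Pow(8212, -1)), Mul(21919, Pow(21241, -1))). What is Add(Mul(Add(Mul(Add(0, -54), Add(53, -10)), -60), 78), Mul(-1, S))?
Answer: Rational(-32408481347999, 174431092) ≈ -1.8580e+5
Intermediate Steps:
S = Rational(-117821233, 174431092) (S = Add(Mul(-14021, Rational(1, 8212)), Mul(21919, Rational(1, 21241))) = Add(Rational(-14021, 8212), Rational(21919, 21241)) = Rational(-117821233, 174431092) ≈ -0.67546)
Add(Mul(Add(Mul(Add(0, -54), Add(53, -10)), -60), 78), Mul(-1, S)) = Add(Mul(Add(Mul(Add(0, -54), Add(53, -10)), -60), 78), Mul(-1, Rational(-117821233, 174431092))) = Add(Mul(Add(Mul(-54, 43), -60), 78), Rational(117821233, 174431092)) = Add(Mul(Add(-2322, -60), 78), Rational(117821233, 174431092)) = Add(Mul(-2382, 78), Rational(117821233, 174431092)) = Add(-185796, Rational(117821233, 174431092)) = Rational(-32408481347999, 174431092)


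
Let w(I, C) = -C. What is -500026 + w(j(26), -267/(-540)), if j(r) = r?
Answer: -90004769/180 ≈ -5.0003e+5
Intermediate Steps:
-500026 + w(j(26), -267/(-540)) = -500026 - (-267)/(-540) = -500026 - (-267)*(-1)/540 = -500026 - 1*89/180 = -500026 - 89/180 = -90004769/180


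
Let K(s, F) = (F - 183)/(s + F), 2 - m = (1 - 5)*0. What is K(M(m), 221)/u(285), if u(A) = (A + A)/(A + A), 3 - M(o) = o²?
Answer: 19/110 ≈ 0.17273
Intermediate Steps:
m = 2 (m = 2 - (1 - 5)*0 = 2 - (-4)*0 = 2 - 1*0 = 2 + 0 = 2)
M(o) = 3 - o²
K(s, F) = (-183 + F)/(F + s)
u(A) = 1 (u(A) = (2*A)/((2*A)) = (2*A)*(1/(2*A)) = 1)
K(M(m), 221)/u(285) = ((-183 + 221)/(221 + (3 - 1*2²)))/1 = (38/(221 + (3 - 1*4)))*1 = (38/(221 + (3 - 4)))*1 = (38/(221 - 1))*1 = (38/220)*1 = ((1/220)*38)*1 = (19/110)*1 = 19/110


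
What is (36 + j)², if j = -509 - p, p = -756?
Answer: 80089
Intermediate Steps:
j = 247 (j = -509 - 1*(-756) = -509 + 756 = 247)
(36 + j)² = (36 + 247)² = 283² = 80089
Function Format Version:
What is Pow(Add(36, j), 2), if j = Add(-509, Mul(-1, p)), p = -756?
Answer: 80089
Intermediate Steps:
j = 247 (j = Add(-509, Mul(-1, -756)) = Add(-509, 756) = 247)
Pow(Add(36, j), 2) = Pow(Add(36, 247), 2) = Pow(283, 2) = 80089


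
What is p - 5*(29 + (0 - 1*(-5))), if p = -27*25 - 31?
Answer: -876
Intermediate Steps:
p = -706 (p = -675 - 31 = -706)
p - 5*(29 + (0 - 1*(-5))) = -706 - 5*(29 + (0 - 1*(-5))) = -706 - 5*(29 + (0 + 5)) = -706 - 5*(29 + 5) = -706 - 5*34 = -706 - 1*170 = -706 - 170 = -876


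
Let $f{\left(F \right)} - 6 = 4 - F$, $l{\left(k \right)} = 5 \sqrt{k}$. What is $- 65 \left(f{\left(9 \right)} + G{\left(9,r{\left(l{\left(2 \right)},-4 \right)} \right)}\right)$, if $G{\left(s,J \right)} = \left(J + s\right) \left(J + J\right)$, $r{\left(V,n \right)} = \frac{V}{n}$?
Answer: $- \frac{1885}{4} + \frac{2925 \sqrt{2}}{2} \approx 1597.0$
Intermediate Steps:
$G{\left(s,J \right)} = 2 J \left(J + s\right)$ ($G{\left(s,J \right)} = \left(J + s\right) 2 J = 2 J \left(J + s\right)$)
$f{\left(F \right)} = 10 - F$ ($f{\left(F \right)} = 6 - \left(-4 + F\right) = 10 - F$)
$- 65 \left(f{\left(9 \right)} + G{\left(9,r{\left(l{\left(2 \right)},-4 \right)} \right)}\right) = - 65 \left(\left(10 - 9\right) + 2 \frac{5 \sqrt{2}}{-4} \left(\frac{5 \sqrt{2}}{-4} + 9\right)\right) = - 65 \left(\left(10 - 9\right) + 2 \cdot 5 \sqrt{2} \left(- \frac{1}{4}\right) \left(5 \sqrt{2} \left(- \frac{1}{4}\right) + 9\right)\right) = - 65 \left(1 + 2 \left(- \frac{5 \sqrt{2}}{4}\right) \left(- \frac{5 \sqrt{2}}{4} + 9\right)\right) = - 65 \left(1 + 2 \left(- \frac{5 \sqrt{2}}{4}\right) \left(9 - \frac{5 \sqrt{2}}{4}\right)\right) = - 65 \left(1 - \frac{5 \sqrt{2} \left(9 - \frac{5 \sqrt{2}}{4}\right)}{2}\right) = -65 + \frac{325 \sqrt{2} \left(9 - \frac{5 \sqrt{2}}{4}\right)}{2}$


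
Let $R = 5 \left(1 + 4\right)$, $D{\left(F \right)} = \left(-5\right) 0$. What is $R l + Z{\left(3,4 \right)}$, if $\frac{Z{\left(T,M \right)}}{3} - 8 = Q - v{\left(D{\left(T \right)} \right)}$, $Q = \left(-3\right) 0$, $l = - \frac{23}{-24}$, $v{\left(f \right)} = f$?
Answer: $\frac{1151}{24} \approx 47.958$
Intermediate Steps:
$D{\left(F \right)} = 0$
$l = \frac{23}{24}$ ($l = \left(-23\right) \left(- \frac{1}{24}\right) = \frac{23}{24} \approx 0.95833$)
$Q = 0$
$Z{\left(T,M \right)} = 24$ ($Z{\left(T,M \right)} = 24 + 3 \left(0 - 0\right) = 24 + 3 \left(0 + 0\right) = 24 + 3 \cdot 0 = 24 + 0 = 24$)
$R = 25$ ($R = 5 \cdot 5 = 25$)
$R l + Z{\left(3,4 \right)} = 25 \cdot \frac{23}{24} + 24 = \frac{575}{24} + 24 = \frac{1151}{24}$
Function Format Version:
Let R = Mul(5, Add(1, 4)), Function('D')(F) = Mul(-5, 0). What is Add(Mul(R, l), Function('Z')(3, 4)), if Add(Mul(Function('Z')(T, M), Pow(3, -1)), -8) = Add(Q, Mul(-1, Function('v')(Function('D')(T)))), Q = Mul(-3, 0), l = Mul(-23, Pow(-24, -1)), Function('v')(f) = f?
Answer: Rational(1151, 24) ≈ 47.958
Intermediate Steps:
Function('D')(F) = 0
l = Rational(23, 24) (l = Mul(-23, Rational(-1, 24)) = Rational(23, 24) ≈ 0.95833)
Q = 0
Function('Z')(T, M) = 24 (Function('Z')(T, M) = Add(24, Mul(3, Add(0, Mul(-1, 0)))) = Add(24, Mul(3, Add(0, 0))) = Add(24, Mul(3, 0)) = Add(24, 0) = 24)
R = 25 (R = Mul(5, 5) = 25)
Add(Mul(R, l), Function('Z')(3, 4)) = Add(Mul(25, Rational(23, 24)), 24) = Add(Rational(575, 24), 24) = Rational(1151, 24)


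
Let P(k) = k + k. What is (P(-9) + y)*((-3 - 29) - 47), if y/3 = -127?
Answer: 31521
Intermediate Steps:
y = -381 (y = 3*(-127) = -381)
P(k) = 2*k
(P(-9) + y)*((-3 - 29) - 47) = (2*(-9) - 381)*((-3 - 29) - 47) = (-18 - 381)*(-32 - 47) = -399*(-79) = 31521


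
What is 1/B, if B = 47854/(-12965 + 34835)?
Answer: 10935/23927 ≈ 0.45702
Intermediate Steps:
B = 23927/10935 (B = 47854/21870 = 47854*(1/21870) = 23927/10935 ≈ 2.1881)
1/B = 1/(23927/10935) = 10935/23927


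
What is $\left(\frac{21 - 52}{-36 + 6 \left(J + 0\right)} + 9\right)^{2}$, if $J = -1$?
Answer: $\frac{167281}{1764} \approx 94.83$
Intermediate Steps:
$\left(\frac{21 - 52}{-36 + 6 \left(J + 0\right)} + 9\right)^{2} = \left(\frac{21 - 52}{-36 + 6 \left(-1 + 0\right)} + 9\right)^{2} = \left(- \frac{31}{-36 + 6 \left(-1\right)} + 9\right)^{2} = \left(- \frac{31}{-36 - 6} + 9\right)^{2} = \left(- \frac{31}{-42} + 9\right)^{2} = \left(\left(-31\right) \left(- \frac{1}{42}\right) + 9\right)^{2} = \left(\frac{31}{42} + 9\right)^{2} = \left(\frac{409}{42}\right)^{2} = \frac{167281}{1764}$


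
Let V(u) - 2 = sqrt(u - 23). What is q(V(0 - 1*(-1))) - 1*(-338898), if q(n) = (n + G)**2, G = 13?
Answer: 339101 + 30*I*sqrt(22) ≈ 3.391e+5 + 140.71*I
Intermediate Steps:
V(u) = 2 + sqrt(-23 + u) (V(u) = 2 + sqrt(u - 23) = 2 + sqrt(-23 + u))
q(n) = (13 + n)**2 (q(n) = (n + 13)**2 = (13 + n)**2)
q(V(0 - 1*(-1))) - 1*(-338898) = (13 + (2 + sqrt(-23 + (0 - 1*(-1)))))**2 - 1*(-338898) = (13 + (2 + sqrt(-23 + (0 + 1))))**2 + 338898 = (13 + (2 + sqrt(-23 + 1)))**2 + 338898 = (13 + (2 + sqrt(-22)))**2 + 338898 = (13 + (2 + I*sqrt(22)))**2 + 338898 = (15 + I*sqrt(22))**2 + 338898 = 338898 + (15 + I*sqrt(22))**2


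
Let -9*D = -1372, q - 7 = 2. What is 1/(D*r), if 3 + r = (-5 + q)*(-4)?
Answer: -9/26068 ≈ -0.00034525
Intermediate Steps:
q = 9 (q = 7 + 2 = 9)
D = 1372/9 (D = -1/9*(-1372) = 1372/9 ≈ 152.44)
r = -19 (r = -3 + (-5 + 9)*(-4) = -3 + 4*(-4) = -3 - 16 = -19)
1/(D*r) = 1/((1372/9)*(-19)) = 1/(-26068/9) = -9/26068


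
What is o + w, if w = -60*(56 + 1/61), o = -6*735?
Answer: -474030/61 ≈ -7771.0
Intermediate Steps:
o = -4410
w = -205020/61 (w = -60*(56 + 1/61) = -60*3417/61 = -205020/61 ≈ -3361.0)
o + w = -4410 - 205020/61 = -474030/61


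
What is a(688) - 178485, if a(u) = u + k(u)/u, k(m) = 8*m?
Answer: -177789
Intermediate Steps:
a(u) = 8 + u (a(u) = u + (8*u)/u = u + 8 = 8 + u)
a(688) - 178485 = (8 + 688) - 178485 = 696 - 178485 = -177789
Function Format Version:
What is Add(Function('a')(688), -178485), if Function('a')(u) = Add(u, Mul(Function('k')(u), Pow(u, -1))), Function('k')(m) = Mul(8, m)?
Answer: -177789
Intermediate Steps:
Function('a')(u) = Add(8, u) (Function('a')(u) = Add(u, Mul(Mul(8, u), Pow(u, -1))) = Add(u, 8) = Add(8, u))
Add(Function('a')(688), -178485) = Add(Add(8, 688), -178485) = Add(696, -178485) = -177789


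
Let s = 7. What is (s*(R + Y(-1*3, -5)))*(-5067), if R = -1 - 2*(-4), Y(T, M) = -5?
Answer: -70938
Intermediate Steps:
R = 7 (R = -1 + 8 = 7)
(s*(R + Y(-1*3, -5)))*(-5067) = (7*(7 - 5))*(-5067) = (7*2)*(-5067) = 14*(-5067) = -70938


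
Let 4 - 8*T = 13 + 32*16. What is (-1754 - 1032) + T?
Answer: -22809/8 ≈ -2851.1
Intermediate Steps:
T = -521/8 (T = 1/2 - (13 + 32*16)/8 = 1/2 - (13 + 512)/8 = 1/2 - 1/8*525 = 1/2 - 525/8 = -521/8 ≈ -65.125)
(-1754 - 1032) + T = (-1754 - 1032) - 521/8 = -2786 - 521/8 = -22809/8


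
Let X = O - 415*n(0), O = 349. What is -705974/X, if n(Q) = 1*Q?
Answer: -705974/349 ≈ -2022.8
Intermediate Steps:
n(Q) = Q
X = 349 (X = 349 - 415*0 = 349 + 0 = 349)
-705974/X = -705974/349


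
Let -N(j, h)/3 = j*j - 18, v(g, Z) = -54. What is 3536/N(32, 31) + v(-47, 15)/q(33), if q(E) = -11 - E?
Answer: 1847/33198 ≈ 0.055636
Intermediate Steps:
N(j, h) = 54 - 3*j² (N(j, h) = -3*(j*j - 18) = -3*(j² - 18) = -3*(-18 + j²) = 54 - 3*j²)
3536/N(32, 31) + v(-47, 15)/q(33) = 3536/(54 - 3*32²) - 54/(-11 - 1*33) = 3536/(54 - 3*1024) - 54/(-11 - 33) = 3536/(54 - 3072) - 54/(-44) = 3536/(-3018) - 54*(-1/44) = 3536*(-1/3018) + 27/22 = -1768/1509 + 27/22 = 1847/33198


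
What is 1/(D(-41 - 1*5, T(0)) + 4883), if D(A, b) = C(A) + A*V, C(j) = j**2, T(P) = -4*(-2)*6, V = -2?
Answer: 1/7091 ≈ 0.00014102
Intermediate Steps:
T(P) = 48 (T(P) = 8*6 = 48)
D(A, b) = A**2 - 2*A (D(A, b) = A**2 + A*(-2) = A**2 - 2*A)
1/(D(-41 - 1*5, T(0)) + 4883) = 1/((-41 - 1*5)*(-2 + (-41 - 1*5)) + 4883) = 1/((-41 - 5)*(-2 + (-41 - 5)) + 4883) = 1/(-46*(-2 - 46) + 4883) = 1/(-46*(-48) + 4883) = 1/(2208 + 4883) = 1/7091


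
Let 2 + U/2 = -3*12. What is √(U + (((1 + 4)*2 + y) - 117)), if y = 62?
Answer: 11*I ≈ 11.0*I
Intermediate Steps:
U = -76 (U = -4 + 2*(-3*12) = -4 + 2*(-36) = -4 - 72 = -76)
√(U + (((1 + 4)*2 + y) - 117)) = √(-76 + (((1 + 4)*2 + 62) - 117)) = √(-76 + ((5*2 + 62) - 117)) = √(-76 + ((10 + 62) - 117)) = √(-76 + (72 - 117)) = √(-76 - 45) = √(-121) = 11*I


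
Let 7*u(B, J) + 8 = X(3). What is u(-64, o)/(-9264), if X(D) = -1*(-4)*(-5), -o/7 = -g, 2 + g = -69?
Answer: 1/2316 ≈ 0.00043178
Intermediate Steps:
g = -71 (g = -2 - 69 = -71)
o = -497 (o = -(-7)*(-71) = -7*71 = -497)
X(D) = -20 (X(D) = 4*(-5) = -20)
u(B, J) = -4 (u(B, J) = -8/7 + (1/7)*(-20) = -8/7 - 20/7 = -4)
u(-64, o)/(-9264) = -4/(-9264) = -4*(-1/9264) = 1/2316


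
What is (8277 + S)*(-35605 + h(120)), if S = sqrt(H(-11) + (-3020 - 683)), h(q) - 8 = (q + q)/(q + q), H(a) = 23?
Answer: -294628092 - 142384*I*sqrt(230) ≈ -2.9463e+8 - 2.1594e+6*I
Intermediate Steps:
h(q) = 9 (h(q) = 8 + (q + q)/(q + q) = 8 + (2*q)/((2*q)) = 8 + (2*q)*(1/(2*q)) = 8 + 1 = 9)
S = 4*I*sqrt(230) (S = sqrt(23 + (-3020 - 683)) = sqrt(23 - 3703) = sqrt(-3680) = 4*I*sqrt(230) ≈ 60.663*I)
(8277 + S)*(-35605 + h(120)) = (8277 + 4*I*sqrt(230))*(-35605 + 9) = (8277 + 4*I*sqrt(230))*(-35596) = -294628092 - 142384*I*sqrt(230)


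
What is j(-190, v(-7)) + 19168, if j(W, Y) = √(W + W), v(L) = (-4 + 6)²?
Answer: 19168 + 2*I*√95 ≈ 19168.0 + 19.494*I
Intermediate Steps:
v(L) = 4 (v(L) = 2² = 4)
j(W, Y) = √2*√W (j(W, Y) = √(2*W) = √2*√W)
j(-190, v(-7)) + 19168 = √2*√(-190) + 19168 = √2*(I*√190) + 19168 = 2*I*√95 + 19168 = 19168 + 2*I*√95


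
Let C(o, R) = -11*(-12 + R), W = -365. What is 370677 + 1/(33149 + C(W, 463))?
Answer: 10448643277/28188 ≈ 3.7068e+5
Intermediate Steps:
C(o, R) = 132 - 11*R
370677 + 1/(33149 + C(W, 463)) = 370677 + 1/(33149 + (132 - 11*463)) = 370677 + 1/(33149 + (132 - 5093)) = 370677 + 1/(33149 - 4961) = 370677 + 1/28188 = 10448643277/28188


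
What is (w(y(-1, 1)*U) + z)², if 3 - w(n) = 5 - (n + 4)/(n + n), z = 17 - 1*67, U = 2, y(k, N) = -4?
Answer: 42849/16 ≈ 2678.1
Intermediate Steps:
z = -50 (z = 17 - 67 = -50)
w(n) = -2 + (4 + n)/(2*n) (w(n) = 3 - (5 - (n + 4)/(n + n)) = 3 - (5 - (4 + n)/(2*n)) = 3 + (-5 + (4 + n)/(2*n)) = -2 + (4 + n)/(2*n))
(w(y(-1, 1)*U) + z)² = ((-3/2 + 2/((-4*2))) - 50)² = ((-3/2 + 2/(-8)) - 50)² = ((-3/2 + 2*(-⅛)) - 50)² = ((-3/2 - ¼) - 50)² = (-7/4 - 50)² = (-207/4)² = 42849/16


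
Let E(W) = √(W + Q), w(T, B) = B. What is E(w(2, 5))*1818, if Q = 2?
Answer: 1818*√7 ≈ 4810.0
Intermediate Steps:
E(W) = √(2 + W) (E(W) = √(W + 2) = √(2 + W))
E(w(2, 5))*1818 = √(2 + 5)*1818 = √7*1818 = 1818*√7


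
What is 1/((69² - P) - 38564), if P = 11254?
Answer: -1/45057 ≈ -2.2194e-5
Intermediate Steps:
1/((69² - P) - 38564) = 1/((69² - 1*11254) - 38564) = 1/((4761 - 11254) - 38564) = 1/(-6493 - 38564) = 1/(-45057) = -1/45057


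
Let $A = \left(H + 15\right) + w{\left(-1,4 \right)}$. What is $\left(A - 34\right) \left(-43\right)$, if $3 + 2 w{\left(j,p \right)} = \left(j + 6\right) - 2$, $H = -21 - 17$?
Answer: $2451$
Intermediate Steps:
$H = -38$ ($H = -21 - 17 = -38$)
$w{\left(j,p \right)} = \frac{1}{2} + \frac{j}{2}$ ($w{\left(j,p \right)} = - \frac{3}{2} + \frac{\left(j + 6\right) - 2}{2} = - \frac{3}{2} + \frac{\left(6 + j\right) - 2}{2} = - \frac{3}{2} + \frac{4 + j}{2} = - \frac{3}{2} + \left(2 + \frac{j}{2}\right) = \frac{1}{2} + \frac{j}{2}$)
$A = -23$ ($A = \left(-38 + 15\right) + \left(\frac{1}{2} + \frac{1}{2} \left(-1\right)\right) = -23 + \left(\frac{1}{2} - \frac{1}{2}\right) = -23 + 0 = -23$)
$\left(A - 34\right) \left(-43\right) = \left(-23 - 34\right) \left(-43\right) = \left(-57\right) \left(-43\right) = 2451$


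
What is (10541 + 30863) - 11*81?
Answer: 40513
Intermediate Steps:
(10541 + 30863) - 11*81 = 41404 - 891 = 40513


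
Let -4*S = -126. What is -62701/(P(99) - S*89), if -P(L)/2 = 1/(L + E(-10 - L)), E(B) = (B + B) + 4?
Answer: 14421230/644801 ≈ 22.365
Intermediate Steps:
S = 63/2 (S = -¼*(-126) = 63/2 ≈ 31.500)
E(B) = 4 + 2*B (E(B) = 2*B + 4 = 4 + 2*B)
P(L) = -2/(-16 - L) (P(L) = -2/(L + (4 + 2*(-10 - L))) = -2/(L + (4 + (-20 - 2*L))) = -2/(L + (-16 - 2*L)) = -2/(-16 - L))
-62701/(P(99) - S*89) = -62701/(2/(16 + 99) - 63*89/2) = -62701/(2/115 - 1*5607/2) = -62701/(2*(1/115) - 5607/2) = -62701/(2/115 - 5607/2) = -62701/(-644801/230) = -62701*(-230/644801) = 14421230/644801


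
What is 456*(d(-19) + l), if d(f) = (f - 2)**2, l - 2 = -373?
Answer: 31920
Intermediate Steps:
l = -371 (l = 2 - 373 = -371)
d(f) = (-2 + f)**2
456*(d(-19) + l) = 456*((-2 - 19)**2 - 371) = 456*((-21)**2 - 371) = 456*(441 - 371) = 456*70 = 31920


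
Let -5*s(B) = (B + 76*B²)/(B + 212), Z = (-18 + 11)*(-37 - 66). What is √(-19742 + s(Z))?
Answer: I*√613937637555/4665 ≈ 167.96*I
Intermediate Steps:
Z = 721 (Z = -7*(-103) = 721)
s(B) = -(B + 76*B²)/(5*(212 + B)) (s(B) = -(B + 76*B²)/(5*(B + 212)) = -(B + 76*B²)/(5*(212 + B)))
√(-19742 + s(Z)) = √(-19742 - 1*721*(1 + 76*721)/(1060 + 5*721)) = √(-19742 - 1*721*(1 + 54796)/(1060 + 3605)) = √(-19742 - 1*721*54797/4665) = √(-19742 - 1*721*1/4665*54797) = √(-19742 - 39508637/4665) = √(-131605067/4665) = I*√613937637555/4665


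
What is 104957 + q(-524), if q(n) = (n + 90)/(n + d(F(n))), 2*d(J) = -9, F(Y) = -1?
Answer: 15848631/151 ≈ 1.0496e+5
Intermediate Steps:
d(J) = -9/2 (d(J) = (½)*(-9) = -9/2)
q(n) = (90 + n)/(-9/2 + n) (q(n) = (n + 90)/(n - 9/2) = (90 + n)/(-9/2 + n))
104957 + q(-524) = 104957 + 2*(90 - 524)/(-9 + 2*(-524)) = 104957 + 2*(-434)/(-9 - 1048) = 104957 + 2*(-434)/(-1057) = 104957 + 2*(-1/1057)*(-434) = 104957 + 124/151 = 15848631/151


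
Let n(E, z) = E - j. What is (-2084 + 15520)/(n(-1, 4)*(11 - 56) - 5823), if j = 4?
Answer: -6718/2799 ≈ -2.4001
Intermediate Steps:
n(E, z) = -4 + E (n(E, z) = E - 1*4 = E - 4 = -4 + E)
(-2084 + 15520)/(n(-1, 4)*(11 - 56) - 5823) = (-2084 + 15520)/((-4 - 1)*(11 - 56) - 5823) = 13436/(-5*(-45) - 5823) = 13436/(225 - 5823) = 13436/(-5598) = 13436*(-1/5598) = -6718/2799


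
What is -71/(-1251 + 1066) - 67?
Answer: -12324/185 ≈ -66.616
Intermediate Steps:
-71/(-1251 + 1066) - 67 = -71/(-185) - 67 = -71*(-1/185) - 67 = 71/185 - 67 = -12324/185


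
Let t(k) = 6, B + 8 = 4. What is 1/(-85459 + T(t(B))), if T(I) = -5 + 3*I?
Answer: -1/85446 ≈ -1.1703e-5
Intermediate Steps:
B = -4 (B = -8 + 4 = -4)
1/(-85459 + T(t(B))) = 1/(-85459 + (-5 + 3*6)) = 1/(-85459 + (-5 + 18)) = 1/(-85459 + 13) = 1/(-85446) = -1/85446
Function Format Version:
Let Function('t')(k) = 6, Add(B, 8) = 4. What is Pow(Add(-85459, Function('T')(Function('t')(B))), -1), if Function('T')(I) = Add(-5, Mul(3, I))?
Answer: Rational(-1, 85446) ≈ -1.1703e-5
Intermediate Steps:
B = -4 (B = Add(-8, 4) = -4)
Pow(Add(-85459, Function('T')(Function('t')(B))), -1) = Pow(Add(-85459, Add(-5, Mul(3, 6))), -1) = Pow(Add(-85459, Add(-5, 18)), -1) = Pow(Add(-85459, 13), -1) = Pow(-85446, -1) = Rational(-1, 85446)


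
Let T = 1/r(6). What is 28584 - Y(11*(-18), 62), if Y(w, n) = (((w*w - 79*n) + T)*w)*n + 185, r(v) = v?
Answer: 421170901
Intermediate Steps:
T = ⅙ (T = 1/6 = ⅙ ≈ 0.16667)
Y(w, n) = 185 + n*w*(⅙ + w² - 79*n) (Y(w, n) = (((w*w - 79*n) + ⅙)*w)*n + 185 = (((w² - 79*n) + ⅙)*w)*n + 185 = ((⅙ + w² - 79*n)*w)*n + 185 = (w*(⅙ + w² - 79*n))*n + 185 = n*w*(⅙ + w² - 79*n) + 185 = 185 + n*w*(⅙ + w² - 79*n))
28584 - Y(11*(-18), 62) = 28584 - (185 + 62*(11*(-18))³ - 79*11*(-18)*62² + (⅙)*62*(11*(-18))) = 28584 - (185 + 62*(-198)³ - 79*(-198)*3844 + (⅙)*62*(-198)) = 28584 - (185 + 62*(-7762392) + 60127848 - 2046) = 28584 - (185 - 481268304 + 60127848 - 2046) = 28584 - 1*(-421142317) = 28584 + 421142317 = 421170901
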